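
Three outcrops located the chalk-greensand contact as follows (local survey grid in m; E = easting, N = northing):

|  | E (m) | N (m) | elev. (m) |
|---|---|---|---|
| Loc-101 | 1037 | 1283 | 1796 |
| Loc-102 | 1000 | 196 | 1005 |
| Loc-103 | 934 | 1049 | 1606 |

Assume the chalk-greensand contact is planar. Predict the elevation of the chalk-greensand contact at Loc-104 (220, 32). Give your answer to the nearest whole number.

725 m

Let the plane be z = a·E + b·N + c.
Loc-102−Loc-101: −37a − 1087b = −791;  Loc-103−Loc-101: −103a − 234b = −190.
Solving gives a = 0.20751, b = 0.72063.
Then c = 1796 − a·1037 − b·1283 = 656.25.
At (220, 32): z = 45.7 + 23.1 + 656.25 = 725.0 m.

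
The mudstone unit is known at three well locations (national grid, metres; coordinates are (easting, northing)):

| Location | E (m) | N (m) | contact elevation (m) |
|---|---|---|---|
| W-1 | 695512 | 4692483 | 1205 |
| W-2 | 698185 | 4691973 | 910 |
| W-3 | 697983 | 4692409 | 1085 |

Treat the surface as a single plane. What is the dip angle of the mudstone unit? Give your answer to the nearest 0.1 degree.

Two edge vectors: W-1→W-2 = (2673, -510, -295), W-1→W-3 = (2471, -74, -120).
Normal n = (W-1→W-2) × (W-1→W-3) = (39370, -408185, 1062408).
So ∂z/∂E = −n_x/n_z = −0.03706 and ∂z/∂N = −n_y/n_z = 0.38421.
Gradient magnitude |∇z| = √(a² + b²) = √(0.00137 + 0.14762) = 0.38599.
True dip = arctan(0.38599) = 21.1°, dipping toward S (azimuth ≈ 174°).

21.1°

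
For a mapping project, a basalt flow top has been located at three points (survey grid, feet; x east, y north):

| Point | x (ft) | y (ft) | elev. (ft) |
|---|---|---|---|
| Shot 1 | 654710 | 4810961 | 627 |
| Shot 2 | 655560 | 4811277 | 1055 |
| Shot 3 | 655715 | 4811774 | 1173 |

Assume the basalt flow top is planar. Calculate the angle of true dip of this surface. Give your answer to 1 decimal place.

Two edge vectors: Shot 1→Shot 2 = (850, 316, 428), Shot 1→Shot 3 = (1005, 813, 546).
Normal n = (Shot 1→Shot 2) × (Shot 1→Shot 3) = (-175428, -33960, 373470).
So ∂z/∂x = −n_x/n_z = 0.46972 and ∂z/∂y = −n_y/n_z = 0.09093.
Gradient magnitude |∇z| = √(a² + b²) = √(0.22064 + 0.00827) = 0.47844.
True dip = arctan(0.47844) = 25.6°, dipping toward W (azimuth ≈ 259°).

25.6°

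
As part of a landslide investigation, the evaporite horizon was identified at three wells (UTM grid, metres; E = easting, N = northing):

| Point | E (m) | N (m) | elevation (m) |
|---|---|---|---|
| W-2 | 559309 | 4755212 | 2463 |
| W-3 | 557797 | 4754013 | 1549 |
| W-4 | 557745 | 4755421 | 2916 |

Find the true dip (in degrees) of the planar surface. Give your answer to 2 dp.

44.37°

Two edge vectors: W-2→W-3 = (-1512, -1199, -914), W-2→W-4 = (-1564, 209, 453).
Normal n = (W-2→W-3) × (W-2→W-4) = (-352121, 2114432, -2191244).
So ∂z/∂E = −n_x/n_z = −0.16069 and ∂z/∂N = −n_y/n_z = 0.96495.
Gradient magnitude |∇z| = √(a² + b²) = √(0.02582 + 0.93112) = 0.97823.
True dip = arctan(0.97823) = 44.37°, dipping toward S (azimuth ≈ 171°).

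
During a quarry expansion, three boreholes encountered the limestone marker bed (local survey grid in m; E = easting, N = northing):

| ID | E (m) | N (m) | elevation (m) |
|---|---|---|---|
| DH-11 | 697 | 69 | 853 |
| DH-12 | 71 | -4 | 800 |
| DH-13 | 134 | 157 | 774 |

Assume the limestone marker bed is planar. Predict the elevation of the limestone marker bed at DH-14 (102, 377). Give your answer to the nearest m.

Two edge vectors: DH-11→DH-12 = (-626, -73, -53), DH-11→DH-13 = (-563, 88, -79).
Normal n = (DH-11→DH-12) × (DH-11→DH-13) = (10431, -19615, -96187).
So ∂z/∂E = −n_x/n_z = 0.10845 and ∂z/∂N = −n_y/n_z = −0.20393.
Intercept c from DH-11: 853 − 75.59 + 14.07 = 791.48.
At (102, 377): z = 11.1 − 76.9 + 791.48 = 725.7 m.

726 m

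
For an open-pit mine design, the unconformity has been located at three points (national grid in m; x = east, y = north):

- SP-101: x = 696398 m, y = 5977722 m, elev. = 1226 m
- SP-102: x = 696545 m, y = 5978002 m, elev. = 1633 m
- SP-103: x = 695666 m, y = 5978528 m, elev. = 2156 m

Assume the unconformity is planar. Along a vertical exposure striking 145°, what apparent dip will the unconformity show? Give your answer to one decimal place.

Two edge vectors: SP-101→SP-102 = (147, 280, 407), SP-101→SP-103 = (-732, 806, 930).
Normal n = (SP-101→SP-102) × (SP-101→SP-103) = (-67642, -434634, 323442).
So ∂z/∂x = −n_x/n_z = 0.20913 and ∂z/∂y = −n_y/n_z = 1.34378.
Unit vector along 145° is (sin 145°, cos 145°) = (0.5736, -0.8192).
Slope in that direction = a·(0.5736) + b·(-0.8192) = −0.98080.
Apparent dip = arctan|0.98080| = 44.4° (true dip is 53.7°, so apparent ≤ true as expected).

44.4°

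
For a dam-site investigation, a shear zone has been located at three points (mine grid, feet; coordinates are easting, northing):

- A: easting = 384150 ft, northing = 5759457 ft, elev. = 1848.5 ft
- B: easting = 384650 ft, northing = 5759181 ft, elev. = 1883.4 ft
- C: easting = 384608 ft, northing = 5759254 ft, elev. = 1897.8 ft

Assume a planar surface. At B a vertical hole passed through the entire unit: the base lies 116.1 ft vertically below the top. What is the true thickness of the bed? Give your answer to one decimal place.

106.4 ft

Two edge vectors: A→B = (500, -276, 34.9), A→C = (458, -203, 49.3).
Normal n = (A→B) × (A→C) = (-6522.1, -8665.8, 24908).
So ∂z/∂easting = −n_x/n_z = 0.26185 and ∂z/∂northing = −n_y/n_z = 0.34791.
|∇z| = √(a²+b²) = 0.43544, so dip δ = arctan(0.43544) = 23.53°.
True thickness = vertical thickness × cos δ = 116.1 × cos 23.53° = 106.4 ft.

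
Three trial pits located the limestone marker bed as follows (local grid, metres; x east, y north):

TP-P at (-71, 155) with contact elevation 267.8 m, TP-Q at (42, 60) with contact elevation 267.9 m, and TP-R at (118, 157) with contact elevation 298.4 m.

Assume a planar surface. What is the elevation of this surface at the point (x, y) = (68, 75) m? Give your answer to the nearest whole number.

Two edge vectors: TP-P→TP-Q = (113, -95, 0.1), TP-P→TP-R = (189, 2, 30.6).
Normal n = (TP-P→TP-Q) × (TP-P→TP-R) = (-2907.2, -3438.9, 18181).
So ∂z/∂x = −n_x/n_z = 0.15990 and ∂z/∂y = −n_y/n_z = 0.18915.
Intercept c from TP-P: 267.8 + 11.35 − 29.32 = 249.84.
At (68, 75): z = 10.9 + 14.2 + 249.84 = 274.9 m.

275 m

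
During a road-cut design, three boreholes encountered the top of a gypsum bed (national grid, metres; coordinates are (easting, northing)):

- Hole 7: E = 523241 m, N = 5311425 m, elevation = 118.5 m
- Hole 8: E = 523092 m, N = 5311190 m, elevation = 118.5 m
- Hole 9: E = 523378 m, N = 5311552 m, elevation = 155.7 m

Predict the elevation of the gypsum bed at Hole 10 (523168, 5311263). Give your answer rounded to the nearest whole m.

138 m

Let the plane be z = a·E + b·N + c.
Hole 8−Hole 7: −149a − 235b = 0;  Hole 9−Hole 7: 137a + 127b = 37.2.
Solving gives a = 0.65867993, b = −0.41763110.
Then c = 118.5 − a·523241 − b·5311425 = 1873686.44.
At (523168, 5311263): z = 344600.3 − 2218148.6 + 1873686.44 = 138.1 m.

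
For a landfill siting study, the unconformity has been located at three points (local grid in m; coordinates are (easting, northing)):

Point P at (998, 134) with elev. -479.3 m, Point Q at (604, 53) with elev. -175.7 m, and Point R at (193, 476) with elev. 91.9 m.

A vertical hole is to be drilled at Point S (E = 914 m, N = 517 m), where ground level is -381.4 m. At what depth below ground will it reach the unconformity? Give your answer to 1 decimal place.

Let the plane be z = a·E + b·N + c.
Point Q−Point P: −394a − 81b = 303.6;  Point R−Point P: −805a + 342b = 571.2.
Solving gives a = −0.75067, b = −0.09675.
Then c = -479.3 − a·998 − b·134 = 282.83.
At (914, 517): z_contact = −686.11 − 50.02 + 282.83 = -453.30 m.
Depth below ground = -381.4 − (-453.30) = 71.9 m.

71.9 m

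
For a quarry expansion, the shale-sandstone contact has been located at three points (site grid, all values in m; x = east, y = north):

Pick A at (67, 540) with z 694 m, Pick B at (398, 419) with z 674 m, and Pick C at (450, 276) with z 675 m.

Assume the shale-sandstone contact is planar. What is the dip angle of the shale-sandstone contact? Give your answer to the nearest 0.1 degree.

4.6°

Let the plane be z = a·x + b·y + c.
Pick B−Pick A: 331a − 121b = −20;  Pick C−Pick A: 383a − 264b = −19.
Solving gives a = −0.07263, b = −0.03341.
Gradient magnitude |∇z| = √(a² + b²) = √(0.00528 + 0.00112) = 0.07995.
True dip = arctan(0.07995) = 4.6°, dipping toward ENE (azimuth ≈ 065°).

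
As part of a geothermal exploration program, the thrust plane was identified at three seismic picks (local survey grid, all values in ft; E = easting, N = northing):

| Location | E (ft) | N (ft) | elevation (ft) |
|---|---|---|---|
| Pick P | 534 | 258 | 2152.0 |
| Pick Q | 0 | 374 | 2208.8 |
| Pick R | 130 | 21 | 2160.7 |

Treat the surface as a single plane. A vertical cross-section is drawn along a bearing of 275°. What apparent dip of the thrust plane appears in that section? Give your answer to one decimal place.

5.3°

Two edge vectors: Pick P→Pick Q = (-534, 116, 56.8), Pick P→Pick R = (-404, -237, 8.7).
Normal n = (Pick P→Pick Q) × (Pick P→Pick R) = (14470.8, -18301.4, 173422).
So ∂z/∂E = −n_x/n_z = −0.08344 and ∂z/∂N = −n_y/n_z = 0.10553.
Unit vector along 275° is (sin 275°, cos 275°) = (-0.9962, 0.0872).
Slope in that direction = a·(-0.9962) + b·(0.0872) = 0.09232.
Apparent dip = arctan|0.09232| = 5.3° (true dip is 7.7°, so apparent ≤ true as expected).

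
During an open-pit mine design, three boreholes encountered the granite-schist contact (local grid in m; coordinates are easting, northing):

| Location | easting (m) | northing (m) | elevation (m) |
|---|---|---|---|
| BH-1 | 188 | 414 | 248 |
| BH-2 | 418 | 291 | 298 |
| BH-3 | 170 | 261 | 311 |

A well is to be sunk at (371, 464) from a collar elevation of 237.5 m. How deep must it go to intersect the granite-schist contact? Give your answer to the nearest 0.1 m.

Let the plane be z = a·easting + b·northing + c.
BH-2−BH-1: 230a − 123b = 50;  BH-3−BH-1: −18a − 153b = 63.
Solving gives a = −0.00265, b = −0.41145.
Then c = 248 − a·188 − b·414 = 418.84.
At (371, 464): z_contact = −0.98 − 190.91 + 418.84 = 226.94 m.
Depth below ground = 237.5 − 226.94 = 10.6 m.

10.6 m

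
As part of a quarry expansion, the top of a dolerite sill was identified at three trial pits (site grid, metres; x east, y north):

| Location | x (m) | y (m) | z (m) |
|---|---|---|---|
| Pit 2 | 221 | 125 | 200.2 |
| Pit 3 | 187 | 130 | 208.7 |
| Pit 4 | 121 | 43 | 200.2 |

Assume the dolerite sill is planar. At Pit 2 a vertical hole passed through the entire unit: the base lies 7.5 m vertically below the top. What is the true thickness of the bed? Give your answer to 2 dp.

Two edge vectors: Pit 2→Pit 3 = (-34, 5, 8.5), Pit 2→Pit 4 = (-100, -82, 0).
Normal n = (Pit 2→Pit 3) × (Pit 2→Pit 4) = (697, -850, 3288).
So ∂z/∂x = −n_x/n_z = −0.21198 and ∂z/∂y = −n_y/n_z = 0.25852.
|∇z| = √(a²+b²) = 0.33432, so dip δ = arctan(0.33432) = 18.49°.
True thickness = vertical thickness × cos δ = 7.5 × cos 18.49° = 7.11 m.

7.11 m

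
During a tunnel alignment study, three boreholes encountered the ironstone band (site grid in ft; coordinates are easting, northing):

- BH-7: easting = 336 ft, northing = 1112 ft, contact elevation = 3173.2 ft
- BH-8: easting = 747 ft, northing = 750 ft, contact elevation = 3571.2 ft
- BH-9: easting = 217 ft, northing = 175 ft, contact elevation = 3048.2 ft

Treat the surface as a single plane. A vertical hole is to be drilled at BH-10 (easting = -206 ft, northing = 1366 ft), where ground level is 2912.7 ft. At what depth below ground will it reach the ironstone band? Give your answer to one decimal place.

266.5 ft

Let the plane be z = a·easting + b·northing + c.
BH-8−BH-7: 411a − 362b = 398;  BH-9−BH-7: −119a − 937b = −125.
Solving gives a = 0.976625, b = 0.009372.
Then c = 3173.2 − a·336 − b·1112 = 2834.63.
At (-206, 1366): z_contact = −201.18 + 12.80 + 2834.63 = 2646.25 ft.
Depth below ground = 2912.7 − 2646.25 = 266.5 ft.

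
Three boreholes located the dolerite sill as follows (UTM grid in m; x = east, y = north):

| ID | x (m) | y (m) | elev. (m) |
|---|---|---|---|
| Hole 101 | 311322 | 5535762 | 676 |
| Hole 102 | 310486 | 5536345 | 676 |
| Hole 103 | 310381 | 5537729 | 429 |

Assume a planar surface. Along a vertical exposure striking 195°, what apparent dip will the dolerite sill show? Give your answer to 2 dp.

Let the plane be z = a·x + b·y + c.
Hole 102−Hole 101: −836a + 583b = 0;  Hole 103−Hole 101: −941a + 1967b = −247.
Solving gives a = −0.13141, b = −0.18844.
Unit vector along 195° is (sin 195°, cos 195°) = (-0.2588, -0.9659).
Slope in that direction = a·(-0.2588) + b·(-0.9659) = 0.21603.
Apparent dip = arctan|0.21603| = 12.19° (true dip is 12.9°, so apparent ≤ true as expected).

12.19°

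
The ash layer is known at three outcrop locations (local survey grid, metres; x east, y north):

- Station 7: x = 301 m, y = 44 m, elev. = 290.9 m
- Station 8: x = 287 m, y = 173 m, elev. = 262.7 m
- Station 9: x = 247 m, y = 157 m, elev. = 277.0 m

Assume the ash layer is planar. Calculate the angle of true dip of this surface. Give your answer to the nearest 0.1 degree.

Let the plane be z = a·x + b·y + c.
Station 8−Station 7: −14a + 129b = −28.2;  Station 9−Station 7: −54a + 113b = −13.9.
Solving gives a = −0.25882, b = −0.24669.
Gradient magnitude |∇z| = √(a² + b²) = √(0.06699 + 0.06086) = 0.35756.
True dip = arctan(0.35756) = 19.7°, dipping toward NE (azimuth ≈ 046°).

19.7°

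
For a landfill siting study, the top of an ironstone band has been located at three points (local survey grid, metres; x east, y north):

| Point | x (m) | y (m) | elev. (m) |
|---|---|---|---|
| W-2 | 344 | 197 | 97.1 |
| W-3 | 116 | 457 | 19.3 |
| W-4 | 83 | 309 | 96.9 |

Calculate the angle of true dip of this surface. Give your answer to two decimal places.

Let the plane be z = a·x + b·y + c.
W-3−W-2: −228a + 260b = −77.8;  W-4−W-2: −261a + 112b = −0.2.
Solving gives a = −0.20465, b = −0.47869.
Gradient magnitude |∇z| = √(a² + b²) = √(0.04188 + 0.22915) = 0.52060.
True dip = arctan(0.52060) = 27.50°, dipping toward NNE (azimuth ≈ 023°).

27.50°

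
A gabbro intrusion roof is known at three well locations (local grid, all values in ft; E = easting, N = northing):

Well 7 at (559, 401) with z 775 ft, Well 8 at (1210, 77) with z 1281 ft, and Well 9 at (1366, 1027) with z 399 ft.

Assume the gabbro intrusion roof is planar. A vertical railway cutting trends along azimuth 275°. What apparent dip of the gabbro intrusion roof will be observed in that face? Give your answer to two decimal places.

20.57°

Let the plane be z = a·E + b·N + c.
Well 8−Well 7: 651a − 324b = 506;  Well 9−Well 7: 807a + 626b = −376.
Solving gives a = 0.29138, b = −0.97627.
Unit vector along 275° is (sin 275°, cos 275°) = (-0.9962, 0.0872).
Slope in that direction = a·(-0.9962) + b·(0.0872) = −0.37536.
Apparent dip = arctan|0.37536| = 20.57° (true dip is 45.5°, so apparent ≤ true as expected).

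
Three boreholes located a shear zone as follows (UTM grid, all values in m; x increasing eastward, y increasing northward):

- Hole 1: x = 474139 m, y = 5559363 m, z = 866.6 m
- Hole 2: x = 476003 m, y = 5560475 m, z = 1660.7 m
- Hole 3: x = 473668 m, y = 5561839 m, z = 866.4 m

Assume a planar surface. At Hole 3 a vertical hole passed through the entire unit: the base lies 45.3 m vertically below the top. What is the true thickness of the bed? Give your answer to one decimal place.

42.2 m

Two edge vectors: Hole 1→Hole 2 = (1864, 1112, 794.1), Hole 1→Hole 3 = (-471, 2476, -0.2).
Normal n = (Hole 1→Hole 2) × (Hole 1→Hole 3) = (-1966414, -373648.3, 5139016).
So ∂z/∂x = −n_x/n_z = 0.38264 and ∂z/∂y = −n_y/n_z = 0.07271.
|∇z| = √(a²+b²) = 0.38949, so dip δ = arctan(0.38949) = 21.28°.
True thickness = vertical thickness × cos δ = 45.3 × cos 21.28° = 42.2 m.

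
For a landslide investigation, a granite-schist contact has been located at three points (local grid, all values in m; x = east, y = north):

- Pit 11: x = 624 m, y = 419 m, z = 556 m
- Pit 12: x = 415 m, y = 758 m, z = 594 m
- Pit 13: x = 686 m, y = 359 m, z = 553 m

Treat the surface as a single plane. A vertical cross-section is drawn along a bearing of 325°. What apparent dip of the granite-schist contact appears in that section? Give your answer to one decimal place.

Two edge vectors: Pit 11→Pit 12 = (-209, 339, 38), Pit 11→Pit 13 = (62, -60, -3).
Normal n = (Pit 11→Pit 12) × (Pit 11→Pit 13) = (1263, 1729, -8478).
So ∂z/∂x = −n_x/n_z = 0.14897 and ∂z/∂y = −n_y/n_z = 0.20394.
Unit vector along 325° is (sin 325°, cos 325°) = (-0.5736, 0.8192).
Slope in that direction = a·(-0.5736) + b·(0.8192) = 0.08161.
Apparent dip = arctan|0.08161| = 4.7° (true dip is 14.2°, so apparent ≤ true as expected).

4.7°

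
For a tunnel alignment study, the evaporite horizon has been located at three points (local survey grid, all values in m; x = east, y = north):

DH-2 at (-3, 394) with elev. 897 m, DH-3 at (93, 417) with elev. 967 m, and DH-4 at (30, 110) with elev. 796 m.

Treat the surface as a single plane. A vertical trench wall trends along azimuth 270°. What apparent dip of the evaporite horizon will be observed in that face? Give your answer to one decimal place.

Let the plane be z = a·x + b·y + c.
DH-3−DH-2: 96a + 23b = 70;  DH-4−DH-2: 33a − 284b = −101.
Solving gives a = 0.62652, b = 0.42843.
Unit vector along 270° is (sin 270°, cos 270°) = (-1.0000, -0.0000).
Slope in that direction = a·(-1.0000) + b·(-0.0000) = −0.62652.
Apparent dip = arctan|0.62652| = 32.1° (true dip is 37.2°, so apparent ≤ true as expected).

32.1°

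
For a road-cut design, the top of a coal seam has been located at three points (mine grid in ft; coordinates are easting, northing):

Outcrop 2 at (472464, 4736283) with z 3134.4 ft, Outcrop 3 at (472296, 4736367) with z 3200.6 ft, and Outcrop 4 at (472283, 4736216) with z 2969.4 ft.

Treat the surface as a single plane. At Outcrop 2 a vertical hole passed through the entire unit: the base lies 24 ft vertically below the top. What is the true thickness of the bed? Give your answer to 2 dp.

13.06 ft

Let the plane be z = a·easting + b·northing + c.
Outcrop 3−Outcrop 2: −168a + 84b = 66.2;  Outcrop 4−Outcrop 2: −181a − 67b = −165.
Solving gives a = 0.35618, b = 1.50046.
|∇z| = √(a²+b²) = 1.54216, so dip δ = arctan(1.54216) = 57.04°.
True thickness = vertical thickness × cos δ = 24 × cos 57.04° = 13.06 ft.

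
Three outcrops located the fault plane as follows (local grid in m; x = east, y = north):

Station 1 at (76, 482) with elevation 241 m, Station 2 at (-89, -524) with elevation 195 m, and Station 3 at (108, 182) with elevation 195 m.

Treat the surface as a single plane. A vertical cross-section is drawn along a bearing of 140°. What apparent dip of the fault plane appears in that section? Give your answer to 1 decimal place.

Two edge vectors: Station 1→Station 2 = (-165, -1006, -46), Station 1→Station 3 = (32, -300, -46).
Normal n = (Station 1→Station 2) × (Station 1→Station 3) = (32476, -9062, 81692).
So ∂z/∂x = −n_x/n_z = −0.39754 and ∂z/∂y = −n_y/n_z = 0.11093.
Unit vector along 140° is (sin 140°, cos 140°) = (0.6428, -0.7660).
Slope in that direction = a·(0.6428) + b·(-0.7660) = −0.34051.
Apparent dip = arctan|0.34051| = 18.8° (true dip is 22.4°, so apparent ≤ true as expected).

18.8°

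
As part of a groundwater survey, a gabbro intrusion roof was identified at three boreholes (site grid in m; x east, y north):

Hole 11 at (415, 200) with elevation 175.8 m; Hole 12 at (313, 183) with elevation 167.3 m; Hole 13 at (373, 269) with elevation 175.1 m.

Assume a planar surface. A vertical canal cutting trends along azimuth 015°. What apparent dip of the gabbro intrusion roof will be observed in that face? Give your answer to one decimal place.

3.2°

Two edge vectors: Hole 11→Hole 12 = (-102, -17, -8.5), Hole 11→Hole 13 = (-42, 69, -0.7).
Normal n = (Hole 11→Hole 12) × (Hole 11→Hole 13) = (598.4, 285.6, -7752).
So ∂z/∂x = −n_x/n_z = 0.07719 and ∂z/∂y = −n_y/n_z = 0.03684.
Unit vector along 015° is (sin 15°, cos 15°) = (0.2588, 0.9659).
Slope in that direction = a·(0.2588) + b·(0.9659) = 0.05557.
Apparent dip = arctan|0.05557| = 3.2° (true dip is 4.9°, so apparent ≤ true as expected).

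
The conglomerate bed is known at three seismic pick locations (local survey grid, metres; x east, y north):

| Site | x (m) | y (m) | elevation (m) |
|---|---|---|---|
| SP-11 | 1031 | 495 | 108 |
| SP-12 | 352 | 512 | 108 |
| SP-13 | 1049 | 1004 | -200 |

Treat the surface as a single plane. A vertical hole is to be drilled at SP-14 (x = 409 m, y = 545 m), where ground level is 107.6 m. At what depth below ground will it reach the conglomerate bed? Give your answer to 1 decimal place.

20.4 m

Let the plane be z = a·x + b·y + c.
SP-12−SP-11: −679a + 17b = 0;  SP-13−SP-11: 18a + 509b = −308.
Solving gives a = −0.015137, b = −0.604573.
Then c = 108 − a·1031 − b·495 = 422.87.
At (409, 545): z_contact = −6.19 − 329.49 + 422.87 = 87.19 m.
Depth below ground = 107.6 − 87.19 = 20.4 m.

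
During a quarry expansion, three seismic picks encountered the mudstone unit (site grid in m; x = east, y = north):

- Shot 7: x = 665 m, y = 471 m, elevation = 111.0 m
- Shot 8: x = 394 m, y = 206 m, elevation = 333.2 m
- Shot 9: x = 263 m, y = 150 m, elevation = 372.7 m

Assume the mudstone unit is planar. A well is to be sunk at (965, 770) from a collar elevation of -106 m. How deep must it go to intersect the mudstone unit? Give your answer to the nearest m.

34 m

Two edge vectors: Shot 7→Shot 8 = (-271, -265, 222.2), Shot 7→Shot 9 = (-402, -321, 261.7).
Normal n = (Shot 7→Shot 8) × (Shot 7→Shot 9) = (1975.7, -18403.7, -19539).
So ∂z/∂x = −n_x/n_z = 0.10112 and ∂z/∂y = −n_y/n_z = −0.94190.
Intercept c from Shot 7: 111 − 67.24 + 443.63 = 487.39.
At (965, 770): z_contact = 97.6 − 725.3 + 487.39 = -140.3 m.
Depth below ground = -106 − (-140.3) = 34 m.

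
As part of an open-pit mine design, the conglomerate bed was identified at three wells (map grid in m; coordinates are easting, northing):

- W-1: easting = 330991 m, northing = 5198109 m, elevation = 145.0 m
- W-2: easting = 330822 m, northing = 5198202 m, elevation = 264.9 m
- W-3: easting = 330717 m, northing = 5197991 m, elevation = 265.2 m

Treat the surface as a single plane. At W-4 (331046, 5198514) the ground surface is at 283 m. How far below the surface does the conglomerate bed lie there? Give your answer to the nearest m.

57 m

Let the plane be z = a·easting + b·northing + c.
W-2−W-1: −169a + 93b = 119.9;  W-3−W-1: −274a − 118b = 120.2.
Solving gives a = −0.55756428, b = 0.27603910.
Then c = 145 − a·330991 − b·5198109 = −1250187.56.
At (331046, 5198514): z_contact = −184579.4 + 1434993.1 − 1250187.56 = 226.1 m.
Depth below ground = 283 − 226.1 = 57 m.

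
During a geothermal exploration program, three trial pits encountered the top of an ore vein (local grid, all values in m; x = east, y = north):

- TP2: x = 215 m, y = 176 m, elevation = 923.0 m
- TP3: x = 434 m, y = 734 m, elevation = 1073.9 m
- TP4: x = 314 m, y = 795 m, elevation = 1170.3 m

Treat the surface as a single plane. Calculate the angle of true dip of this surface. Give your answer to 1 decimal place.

Two edge vectors: TP2→TP3 = (219, 558, 150.9), TP2→TP4 = (99, 619, 247.3).
Normal n = (TP2→TP3) × (TP2→TP4) = (44586.3, -39219.6, 80319).
So ∂z/∂x = −n_x/n_z = −0.55512 and ∂z/∂y = −n_y/n_z = 0.48830.
Gradient magnitude |∇z| = √(a² + b²) = √(0.30815 + 0.23843) = 0.73932.
True dip = arctan(0.73932) = 36.5°, dipping toward SE (azimuth ≈ 131°).

36.5°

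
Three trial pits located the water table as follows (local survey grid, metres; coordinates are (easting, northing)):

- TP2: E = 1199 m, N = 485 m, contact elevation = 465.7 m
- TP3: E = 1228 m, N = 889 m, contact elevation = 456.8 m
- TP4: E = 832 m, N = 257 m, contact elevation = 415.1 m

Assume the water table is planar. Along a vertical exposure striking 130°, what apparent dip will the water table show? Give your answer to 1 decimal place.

8.1°

Two edge vectors: TP2→TP3 = (29, 404, -8.9), TP2→TP4 = (-367, -228, -50.6).
Normal n = (TP2→TP3) × (TP2→TP4) = (-22471.6, 4733.7, 141656).
So ∂z/∂E = −n_x/n_z = 0.15864 and ∂z/∂N = −n_y/n_z = −0.03342.
Unit vector along 130° is (sin 130°, cos 130°) = (0.7660, -0.6428).
Slope in that direction = a·(0.7660) + b·(-0.6428) = 0.14300.
Apparent dip = arctan|0.14300| = 8.1° (true dip is 9.2°, so apparent ≤ true as expected).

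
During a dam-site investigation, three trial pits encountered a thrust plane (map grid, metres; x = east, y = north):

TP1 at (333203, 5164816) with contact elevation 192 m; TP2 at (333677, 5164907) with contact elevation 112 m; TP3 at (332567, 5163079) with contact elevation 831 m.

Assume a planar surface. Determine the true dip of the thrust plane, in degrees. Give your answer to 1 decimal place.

19.1°

Two edge vectors: TP1→TP2 = (474, 91, -80), TP1→TP3 = (-636, -1737, 639).
Normal n = (TP1→TP2) × (TP1→TP3) = (-80811, -252006, -765462).
So ∂z/∂x = −n_x/n_z = −0.10557 and ∂z/∂y = −n_y/n_z = −0.32922.
Gradient magnitude |∇z| = √(a² + b²) = √(0.01115 + 0.10839) = 0.34573.
True dip = arctan(0.34573) = 19.1°, dipping toward NNE (azimuth ≈ 018°).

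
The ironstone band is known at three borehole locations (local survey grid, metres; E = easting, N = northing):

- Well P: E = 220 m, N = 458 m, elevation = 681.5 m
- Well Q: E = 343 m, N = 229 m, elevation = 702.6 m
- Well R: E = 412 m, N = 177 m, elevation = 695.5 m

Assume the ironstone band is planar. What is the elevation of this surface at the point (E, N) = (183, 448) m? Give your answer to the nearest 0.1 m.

694.7 m

Let the plane be z = a·E + b·N + c.
Well Q−Well P: 123a − 229b = 21.1;  Well R−Well P: 192a − 281b = 14.
Solving gives a = −0.28954, b = −0.24766.
Then c = 681.5 − a·220 − b·458 = 858.62.
At (183, 448): z = −53.0 − 110.9 + 858.62 = 694.7 m.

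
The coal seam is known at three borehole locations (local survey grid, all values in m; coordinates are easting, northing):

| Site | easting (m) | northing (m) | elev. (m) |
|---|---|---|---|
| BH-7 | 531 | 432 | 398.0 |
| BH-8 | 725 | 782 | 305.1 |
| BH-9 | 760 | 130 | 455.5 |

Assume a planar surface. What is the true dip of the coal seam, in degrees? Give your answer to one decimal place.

Let the plane be z = a·easting + b·northing + c.
BH-8−BH-7: 194a + 350b = −92.9;  BH-9−BH-7: 229a − 302b = 57.5.
Solving gives a = −0.05716, b = −0.23374.
Gradient magnitude |∇z| = √(a² + b²) = √(0.00327 + 0.05464) = 0.24063.
True dip = arctan(0.24063) = 13.5°, dipping toward NNE (azimuth ≈ 014°).

13.5°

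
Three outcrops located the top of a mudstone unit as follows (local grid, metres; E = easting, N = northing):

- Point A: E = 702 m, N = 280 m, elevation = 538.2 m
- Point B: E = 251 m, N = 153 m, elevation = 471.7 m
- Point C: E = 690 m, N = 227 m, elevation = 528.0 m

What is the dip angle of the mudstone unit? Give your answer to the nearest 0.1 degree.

Two edge vectors: Point A→Point B = (-451, -127, -66.5), Point A→Point C = (-12, -53, -10.2).
Normal n = (Point A→Point B) × (Point A→Point C) = (-2229.1, -3802.2, 22379).
So ∂z/∂E = −n_x/n_z = 0.09961 and ∂z/∂N = −n_y/n_z = 0.16990.
Gradient magnitude |∇z| = √(a² + b²) = √(0.00992 + 0.02887) = 0.19695.
True dip = arctan(0.19695) = 11.1°, dipping toward SSW (azimuth ≈ 210°).

11.1°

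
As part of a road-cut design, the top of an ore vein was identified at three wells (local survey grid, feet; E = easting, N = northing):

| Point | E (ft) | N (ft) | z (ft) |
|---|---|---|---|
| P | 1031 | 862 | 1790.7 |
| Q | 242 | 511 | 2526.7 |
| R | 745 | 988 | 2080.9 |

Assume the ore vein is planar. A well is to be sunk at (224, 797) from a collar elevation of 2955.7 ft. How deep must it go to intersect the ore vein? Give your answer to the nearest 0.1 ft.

Let the plane be z = a·E + b·N + c.
Q−P: −789a − 351b = 736;  R−P: −286a + 126b = 290.2.
Solving gives a = −0.973955, b = 0.092451.
Then c = 1790.7 − a·1031 − b·862 = 2715.15.
At (224, 797): z_contact = −218.17 + 73.68 + 2715.15 = 2570.67 ft.
Depth below ground = 2955.7 − 2570.67 = 385.0 ft.

385.0 ft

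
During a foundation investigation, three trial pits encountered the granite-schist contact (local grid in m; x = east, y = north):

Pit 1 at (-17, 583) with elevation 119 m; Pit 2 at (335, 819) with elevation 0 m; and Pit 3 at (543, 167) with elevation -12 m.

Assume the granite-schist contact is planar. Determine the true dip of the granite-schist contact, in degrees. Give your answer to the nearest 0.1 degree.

Two edge vectors: Pit 1→Pit 2 = (352, 236, -119), Pit 1→Pit 3 = (560, -416, -131).
Normal n = (Pit 1→Pit 2) × (Pit 1→Pit 3) = (-80420, -20528, -278592).
So ∂z/∂x = −n_x/n_z = −0.28867 and ∂z/∂y = −n_y/n_z = −0.07368.
Gradient magnitude |∇z| = √(a² + b²) = √(0.08333 + 0.00543) = 0.29792.
True dip = arctan(0.29792) = 16.6°, dipping toward ENE (azimuth ≈ 076°).

16.6°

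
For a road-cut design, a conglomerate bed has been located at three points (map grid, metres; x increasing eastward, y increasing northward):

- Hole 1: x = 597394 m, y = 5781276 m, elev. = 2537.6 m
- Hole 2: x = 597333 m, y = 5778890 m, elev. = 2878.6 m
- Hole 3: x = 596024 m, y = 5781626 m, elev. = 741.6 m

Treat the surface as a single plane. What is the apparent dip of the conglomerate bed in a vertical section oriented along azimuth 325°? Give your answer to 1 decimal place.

41.0°

Two edge vectors: Hole 1→Hole 2 = (-61, -2386, 341), Hole 1→Hole 3 = (-1370, 350, -1796).
Normal n = (Hole 1→Hole 2) × (Hole 1→Hole 3) = (4165906, -576726, -3290170).
So ∂z/∂x = −n_x/n_z = 1.26617 and ∂z/∂y = −n_y/n_z = −0.17529.
Unit vector along 325° is (sin 325°, cos 325°) = (-0.5736, 0.8192).
Slope in that direction = a·(-0.5736) + b·(0.8192) = −0.86983.
Apparent dip = arctan|0.86983| = 41.0° (true dip is 52.0°, so apparent ≤ true as expected).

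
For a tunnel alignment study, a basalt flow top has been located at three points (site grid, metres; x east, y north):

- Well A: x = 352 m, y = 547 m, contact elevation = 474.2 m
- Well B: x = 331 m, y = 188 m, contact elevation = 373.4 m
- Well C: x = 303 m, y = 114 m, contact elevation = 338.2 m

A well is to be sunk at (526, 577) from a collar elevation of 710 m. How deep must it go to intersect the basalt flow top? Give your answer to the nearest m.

122 m

Let the plane be z = a·x + b·y + c.
Well B−Well A: −21a − 359b = −100.8;  Well C−Well A: −49a − 433b = −136.
Solving gives a = 0.60927, b = 0.24514.
Then c = 474.2 − a·352 − b·547 = 125.64.
At (526, 577): z_contact = 320.5 + 141.4 + 125.64 = 587.6 m.
Depth below ground = 710 − 587.6 = 122 m.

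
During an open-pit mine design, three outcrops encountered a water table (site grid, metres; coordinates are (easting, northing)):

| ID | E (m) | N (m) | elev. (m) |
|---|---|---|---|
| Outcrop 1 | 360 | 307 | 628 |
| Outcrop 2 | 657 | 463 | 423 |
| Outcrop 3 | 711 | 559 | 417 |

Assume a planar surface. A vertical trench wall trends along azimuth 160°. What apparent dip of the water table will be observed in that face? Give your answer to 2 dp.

Let the plane be z = a·E + b·N + c.
Outcrop 2−Outcrop 1: 297a + 156b = −205;  Outcrop 3−Outcrop 1: 351a + 252b = −211.
Solving gives a = −0.93309, b = 0.46237.
Unit vector along 160° is (sin 160°, cos 160°) = (0.3420, -0.9397).
Slope in that direction = a·(0.3420) + b·(-0.9397) = −0.75362.
Apparent dip = arctan|0.75362| = 37.00° (true dip is 46.2°, so apparent ≤ true as expected).

37.00°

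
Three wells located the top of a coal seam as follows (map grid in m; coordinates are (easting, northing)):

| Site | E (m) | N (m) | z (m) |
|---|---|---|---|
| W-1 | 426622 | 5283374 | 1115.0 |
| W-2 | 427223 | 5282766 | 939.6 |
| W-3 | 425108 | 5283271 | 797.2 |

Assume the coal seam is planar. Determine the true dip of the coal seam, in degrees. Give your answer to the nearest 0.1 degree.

26.5°

Two edge vectors: W-1→W-2 = (601, -608, -175.4), W-1→W-3 = (-1514, -103, -317.8).
Normal n = (W-1→W-2) × (W-1→W-3) = (175156.2, 456553.4, -982415).
So ∂z/∂E = −n_x/n_z = 0.17829 and ∂z/∂N = −n_y/n_z = 0.46473.
Gradient magnitude |∇z| = √(a² + b²) = √(0.03179 + 0.21597) = 0.49775.
True dip = arctan(0.49775) = 26.5°, dipping toward SSW (azimuth ≈ 201°).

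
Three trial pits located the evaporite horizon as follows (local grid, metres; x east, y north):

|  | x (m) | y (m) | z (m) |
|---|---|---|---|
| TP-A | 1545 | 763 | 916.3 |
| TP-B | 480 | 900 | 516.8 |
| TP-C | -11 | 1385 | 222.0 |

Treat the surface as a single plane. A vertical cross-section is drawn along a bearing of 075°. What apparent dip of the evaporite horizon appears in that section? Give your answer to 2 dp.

Two edge vectors: TP-A→TP-B = (-1065, 137, -399.5), TP-A→TP-C = (-1556, 622, -694.3).
Normal n = (TP-A→TP-B) × (TP-A→TP-C) = (153369.9, -117807.5, -449258).
So ∂z/∂x = −n_x/n_z = 0.34138 and ∂z/∂y = −n_y/n_z = −0.26223.
Unit vector along 075° is (sin 75°, cos 75°) = (0.9659, 0.2588).
Slope in that direction = a·(0.9659) + b·(0.2588) = 0.26188.
Apparent dip = arctan|0.26188| = 14.68° (true dip is 23.3°, so apparent ≤ true as expected).

14.68°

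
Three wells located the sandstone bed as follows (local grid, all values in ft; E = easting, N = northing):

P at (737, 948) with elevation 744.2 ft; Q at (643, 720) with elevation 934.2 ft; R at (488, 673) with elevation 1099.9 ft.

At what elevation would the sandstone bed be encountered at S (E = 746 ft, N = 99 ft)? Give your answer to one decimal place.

1116.7 ft

Let the plane be z = a·E + b·N + c.
Q−P: −94a − 228b = 190;  R−P: −249a − 275b = 355.7.
Solving gives a = −0.93298, b = −0.44868.
Then c = 744.2 − a·737 − b·948 = 1857.16.
At (746, 99): z = −696.0 − 44.4 + 1857.16 = 1116.7 ft.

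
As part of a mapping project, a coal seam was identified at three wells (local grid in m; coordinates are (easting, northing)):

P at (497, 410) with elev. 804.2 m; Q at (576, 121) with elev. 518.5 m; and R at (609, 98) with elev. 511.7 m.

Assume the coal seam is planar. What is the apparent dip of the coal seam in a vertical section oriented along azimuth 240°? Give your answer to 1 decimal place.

Two edge vectors: P→Q = (79, -289, -285.7), P→R = (112, -312, -292.5).
Normal n = (P→Q) × (P→R) = (-4605.9, -8890.9, 7720).
So ∂z/∂E = −n_x/n_z = 0.59662 and ∂z/∂N = −n_y/n_z = 1.15167.
Unit vector along 240° is (sin 240°, cos 240°) = (-0.8660, -0.5000).
Slope in that direction = a·(-0.8660) + b·(-0.5000) = −1.09252.
Apparent dip = arctan|1.09252| = 47.5° (true dip is 52.4°, so apparent ≤ true as expected).

47.5°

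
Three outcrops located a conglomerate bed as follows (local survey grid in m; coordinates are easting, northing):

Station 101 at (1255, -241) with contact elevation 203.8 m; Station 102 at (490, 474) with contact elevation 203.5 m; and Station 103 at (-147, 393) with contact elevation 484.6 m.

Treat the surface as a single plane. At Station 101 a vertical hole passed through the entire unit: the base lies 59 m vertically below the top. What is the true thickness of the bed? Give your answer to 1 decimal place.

Two edge vectors: Station 101→Station 102 = (-765, 715, -0.3), Station 101→Station 103 = (-1402, 634, 280.8).
Normal n = (Station 101→Station 102) × (Station 101→Station 103) = (200962.2, 215232.6, 517420).
So ∂z/∂easting = −n_x/n_z = −0.38839 and ∂z/∂northing = −n_y/n_z = −0.41597.
|∇z| = √(a²+b²) = 0.56911, so dip δ = arctan(0.56911) = 29.64°.
True thickness = vertical thickness × cos δ = 59 × cos 29.64° = 51.3 m.

51.3 m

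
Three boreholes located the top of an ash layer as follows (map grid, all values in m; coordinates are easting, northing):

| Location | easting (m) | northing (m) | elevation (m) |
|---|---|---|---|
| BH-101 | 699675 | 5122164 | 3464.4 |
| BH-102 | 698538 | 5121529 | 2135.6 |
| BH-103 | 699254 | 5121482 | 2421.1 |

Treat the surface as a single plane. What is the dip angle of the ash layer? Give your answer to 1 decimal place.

Two edge vectors: BH-101→BH-102 = (-1137, -635, -1328.8), BH-101→BH-103 = (-421, -682, -1043.3).
Normal n = (BH-101→BH-102) × (BH-101→BH-103) = (-243746.1, -626807.3, 508099).
So ∂z/∂easting = −n_x/n_z = 0.47972 and ∂z/∂northing = −n_y/n_z = 1.23363.
Gradient magnitude |∇z| = √(a² + b²) = √(0.23013 + 1.52185) = 1.32362.
True dip = arctan(1.32362) = 52.9°, dipping toward SSW (azimuth ≈ 201°).

52.9°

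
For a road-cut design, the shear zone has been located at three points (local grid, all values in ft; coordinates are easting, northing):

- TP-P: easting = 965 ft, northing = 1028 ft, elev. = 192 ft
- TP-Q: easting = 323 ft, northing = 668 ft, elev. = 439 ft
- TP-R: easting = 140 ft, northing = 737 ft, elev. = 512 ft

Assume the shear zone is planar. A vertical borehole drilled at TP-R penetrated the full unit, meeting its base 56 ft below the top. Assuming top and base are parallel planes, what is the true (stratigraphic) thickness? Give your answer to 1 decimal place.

Two edge vectors: TP-P→TP-Q = (-642, -360, 247), TP-P→TP-R = (-825, -291, 320).
Normal n = (TP-P→TP-Q) × (TP-P→TP-R) = (-43323, 1665, -110178).
So ∂z/∂easting = −n_x/n_z = −0.39321 and ∂z/∂northing = −n_y/n_z = 0.01511.
|∇z| = √(a²+b²) = 0.39350, so dip δ = arctan(0.39350) = 21.48°.
True thickness = vertical thickness × cos δ = 56 × cos 21.48° = 52.1 ft.

52.1 ft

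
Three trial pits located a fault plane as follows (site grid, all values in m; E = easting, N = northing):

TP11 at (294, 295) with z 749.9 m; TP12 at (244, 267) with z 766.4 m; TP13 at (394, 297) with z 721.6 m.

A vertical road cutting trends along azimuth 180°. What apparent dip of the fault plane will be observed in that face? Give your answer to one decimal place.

5.0°

Two edge vectors: TP11→TP12 = (-50, -28, 16.5), TP11→TP13 = (100, 2, -28.3).
Normal n = (TP11→TP12) × (TP11→TP13) = (759.4, 235, 2700).
So ∂z/∂E = −n_x/n_z = −0.28126 and ∂z/∂N = −n_y/n_z = −0.08704.
Unit vector along 180° is (sin 180°, cos 180°) = (0.0000, -1.0000).
Slope in that direction = a·(0.0000) + b·(-1.0000) = 0.08704.
Apparent dip = arctan|0.08704| = 5.0° (true dip is 16.4°, so apparent ≤ true as expected).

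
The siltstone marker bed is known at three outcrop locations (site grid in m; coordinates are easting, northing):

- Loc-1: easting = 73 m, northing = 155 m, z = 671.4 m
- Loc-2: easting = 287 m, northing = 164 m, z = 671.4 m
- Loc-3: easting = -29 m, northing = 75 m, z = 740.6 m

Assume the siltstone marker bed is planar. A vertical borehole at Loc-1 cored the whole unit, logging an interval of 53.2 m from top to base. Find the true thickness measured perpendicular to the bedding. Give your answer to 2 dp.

39.25 m

Two edge vectors: Loc-1→Loc-2 = (214, 9, 0), Loc-1→Loc-3 = (-102, -80, 69.2).
Normal n = (Loc-1→Loc-2) × (Loc-1→Loc-3) = (622.8, -14808.8, -16202).
So ∂z/∂easting = −n_x/n_z = 0.03844 and ∂z/∂northing = −n_y/n_z = −0.91401.
|∇z| = √(a²+b²) = 0.91482, so dip δ = arctan(0.91482) = 42.45°.
True thickness = vertical thickness × cos δ = 53.2 × cos 42.45° = 39.25 m.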